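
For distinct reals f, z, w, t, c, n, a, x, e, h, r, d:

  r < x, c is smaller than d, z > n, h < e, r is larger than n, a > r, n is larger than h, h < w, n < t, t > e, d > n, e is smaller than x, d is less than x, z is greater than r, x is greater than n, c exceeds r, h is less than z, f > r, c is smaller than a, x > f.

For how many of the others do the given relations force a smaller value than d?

Directly below d: n, c.
One step further: h, r (4 so far).
No other element is forced below d by the given relations, so the count is 4.

4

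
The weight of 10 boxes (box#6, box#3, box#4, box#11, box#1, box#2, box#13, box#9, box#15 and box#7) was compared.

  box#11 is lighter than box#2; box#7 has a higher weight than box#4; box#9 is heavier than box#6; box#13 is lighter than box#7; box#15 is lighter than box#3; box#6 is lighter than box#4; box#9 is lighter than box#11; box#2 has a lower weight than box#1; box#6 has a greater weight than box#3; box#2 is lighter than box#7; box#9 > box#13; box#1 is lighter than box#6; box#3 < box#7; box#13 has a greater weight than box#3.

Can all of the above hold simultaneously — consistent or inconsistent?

inconsistent

We have box#6 < box#9 stated directly, yet also box#9 < box#11 < box#2 < box#1 < box#6 by chaining the others — so box#9 < box#6. Contradiction.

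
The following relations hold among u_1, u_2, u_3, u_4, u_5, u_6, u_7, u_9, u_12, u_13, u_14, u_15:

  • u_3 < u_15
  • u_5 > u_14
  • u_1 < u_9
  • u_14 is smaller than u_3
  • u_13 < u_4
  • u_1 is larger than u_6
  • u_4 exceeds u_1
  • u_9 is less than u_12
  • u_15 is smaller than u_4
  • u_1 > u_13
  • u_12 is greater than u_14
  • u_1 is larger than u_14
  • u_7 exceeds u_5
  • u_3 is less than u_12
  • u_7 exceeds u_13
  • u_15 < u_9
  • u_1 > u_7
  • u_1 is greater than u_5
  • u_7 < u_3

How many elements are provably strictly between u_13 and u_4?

The relations place u_13 below u_4. An element lies strictly between them when it is forced above u_13 and also forced below u_4.
Above u_13: {u_7, u_3, u_15, u_1, u_9, u_12}. Below u_4: {u_14, u_5, u_6, u_7, u_3, u_15, u_1}.
Intersection: {u_7, u_3, u_15, u_1} — 4.

4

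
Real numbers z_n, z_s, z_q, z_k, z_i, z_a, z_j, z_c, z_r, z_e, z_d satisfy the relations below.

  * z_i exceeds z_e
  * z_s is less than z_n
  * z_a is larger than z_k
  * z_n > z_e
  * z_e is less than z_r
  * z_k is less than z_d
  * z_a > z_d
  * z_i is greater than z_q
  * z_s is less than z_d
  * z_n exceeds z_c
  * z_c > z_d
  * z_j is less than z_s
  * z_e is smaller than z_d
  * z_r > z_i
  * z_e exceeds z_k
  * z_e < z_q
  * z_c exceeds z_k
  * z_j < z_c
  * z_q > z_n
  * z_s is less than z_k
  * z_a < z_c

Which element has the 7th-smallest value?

z_c

Chaining the given pairs: z_j < z_s < z_k < z_e < z_d < z_a < z_c < z_n < z_q < z_i < z_r.
Counting 7 from the smallest end gives z_c.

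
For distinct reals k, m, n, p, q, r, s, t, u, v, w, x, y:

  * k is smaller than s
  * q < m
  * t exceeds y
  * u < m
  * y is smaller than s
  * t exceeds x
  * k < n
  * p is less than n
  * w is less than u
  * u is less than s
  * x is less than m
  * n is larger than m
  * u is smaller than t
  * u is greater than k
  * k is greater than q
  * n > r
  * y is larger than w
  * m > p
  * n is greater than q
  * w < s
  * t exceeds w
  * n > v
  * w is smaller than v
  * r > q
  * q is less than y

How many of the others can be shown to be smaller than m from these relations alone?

6

The elements the relations force below m are q, w, p, k, x, u — no chain reaches any other.
That is 6.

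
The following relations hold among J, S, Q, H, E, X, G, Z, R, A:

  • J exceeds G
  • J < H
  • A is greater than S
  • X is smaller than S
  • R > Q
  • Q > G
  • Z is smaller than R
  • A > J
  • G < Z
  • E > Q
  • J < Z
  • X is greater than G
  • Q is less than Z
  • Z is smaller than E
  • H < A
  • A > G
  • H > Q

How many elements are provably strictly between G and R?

3

Chaining upward from G reaches: X, J, S, Q, Z, H, E, A.
Chaining downward from R reaches: J, Q, Z.
Strictly between G and R are those in both lists: J, Q, Z — 3 elements.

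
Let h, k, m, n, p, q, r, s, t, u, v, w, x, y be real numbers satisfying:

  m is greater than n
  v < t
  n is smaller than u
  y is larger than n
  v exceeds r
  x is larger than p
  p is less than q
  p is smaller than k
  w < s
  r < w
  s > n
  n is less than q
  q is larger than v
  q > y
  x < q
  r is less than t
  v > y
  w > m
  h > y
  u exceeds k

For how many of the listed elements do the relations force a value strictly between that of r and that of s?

1

The relations place r below s. An element lies strictly between them when it is forced above r and also forced below s.
Above r: {w, v, t, q}. Below s: {n, m, w}.
Intersection: {w} — 1.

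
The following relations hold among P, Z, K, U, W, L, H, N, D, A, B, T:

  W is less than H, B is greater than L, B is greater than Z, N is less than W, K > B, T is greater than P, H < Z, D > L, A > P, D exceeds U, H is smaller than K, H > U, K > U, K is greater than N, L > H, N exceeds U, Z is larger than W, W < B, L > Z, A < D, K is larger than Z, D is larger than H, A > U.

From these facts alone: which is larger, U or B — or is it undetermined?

U < N < W < H < Z < L < B, by transitivity through N, W, H, Z, L.
So B is larger.

B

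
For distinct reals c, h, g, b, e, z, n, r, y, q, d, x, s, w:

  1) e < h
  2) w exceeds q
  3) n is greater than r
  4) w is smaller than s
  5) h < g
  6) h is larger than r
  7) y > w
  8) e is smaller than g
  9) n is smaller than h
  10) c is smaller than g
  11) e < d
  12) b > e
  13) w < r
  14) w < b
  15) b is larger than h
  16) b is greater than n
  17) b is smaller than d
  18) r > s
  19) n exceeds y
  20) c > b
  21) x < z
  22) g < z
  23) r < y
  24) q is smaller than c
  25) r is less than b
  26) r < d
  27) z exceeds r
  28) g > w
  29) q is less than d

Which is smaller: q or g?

Link the given pairs in sequence: q < w; w < s; s < r; r < y; y < n; n < h; h < b; b < c; c < g.
Together: q < w < s < r < y < n < h < b < c < g.
So q < g; q is the smaller of the two.

q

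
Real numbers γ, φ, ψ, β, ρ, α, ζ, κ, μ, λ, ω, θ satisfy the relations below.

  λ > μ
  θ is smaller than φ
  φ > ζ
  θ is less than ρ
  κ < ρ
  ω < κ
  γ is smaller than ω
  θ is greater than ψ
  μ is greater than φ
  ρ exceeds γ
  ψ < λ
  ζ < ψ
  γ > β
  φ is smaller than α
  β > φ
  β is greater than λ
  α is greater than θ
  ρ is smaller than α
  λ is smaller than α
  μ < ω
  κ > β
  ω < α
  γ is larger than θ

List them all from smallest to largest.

ζ < ψ < θ < φ < μ < λ < β < γ < ω < κ < ρ < α

Each adjacent pair is fixed by a given relation: ζ < ψ; ψ < θ; θ < φ; φ < μ; μ < λ; λ < β; β < γ; γ < ω; ω < κ; κ < ρ; ρ < α. Chaining them end to end gives the full order.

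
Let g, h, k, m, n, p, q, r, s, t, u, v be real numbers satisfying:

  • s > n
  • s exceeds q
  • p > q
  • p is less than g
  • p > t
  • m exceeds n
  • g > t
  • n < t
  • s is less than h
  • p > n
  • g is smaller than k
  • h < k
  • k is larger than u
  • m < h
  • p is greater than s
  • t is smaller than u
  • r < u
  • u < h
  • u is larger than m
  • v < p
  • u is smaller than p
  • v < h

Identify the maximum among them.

Chaining downward from k: directly below it, u, g, h; then v, r, t, m, s, p; then n, q.
That covers every other element, and nothing is given above k, so k is the maximum.

k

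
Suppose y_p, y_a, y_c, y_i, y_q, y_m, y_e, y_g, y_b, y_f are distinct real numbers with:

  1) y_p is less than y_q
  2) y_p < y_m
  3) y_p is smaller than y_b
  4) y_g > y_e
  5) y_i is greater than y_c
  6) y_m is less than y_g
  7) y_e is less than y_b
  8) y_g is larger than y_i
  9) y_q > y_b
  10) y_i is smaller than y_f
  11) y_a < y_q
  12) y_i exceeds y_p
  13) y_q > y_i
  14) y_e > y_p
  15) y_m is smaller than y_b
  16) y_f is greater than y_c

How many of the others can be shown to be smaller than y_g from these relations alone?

From y_g the given relations immediately reach y_e, y_m, y_i.
From those, y_p, y_c — 5 in total.
Nothing else is reachable below y_g; 5 in all.

5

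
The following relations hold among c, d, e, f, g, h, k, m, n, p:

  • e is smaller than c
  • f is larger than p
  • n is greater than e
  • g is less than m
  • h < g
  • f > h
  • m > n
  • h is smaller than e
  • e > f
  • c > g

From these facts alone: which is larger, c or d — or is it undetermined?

undetermined

Following every chain through d: nothing is chained to d.
c is not reached, and no chain runs the other way from c to d.
So the given relations leave the order of d and c undetermined.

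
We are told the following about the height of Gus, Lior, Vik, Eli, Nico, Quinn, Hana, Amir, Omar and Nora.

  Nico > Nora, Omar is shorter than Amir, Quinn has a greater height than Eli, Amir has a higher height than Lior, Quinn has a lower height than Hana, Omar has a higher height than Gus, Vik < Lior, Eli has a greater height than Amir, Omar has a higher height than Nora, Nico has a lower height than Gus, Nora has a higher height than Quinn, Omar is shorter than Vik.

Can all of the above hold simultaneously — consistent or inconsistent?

We have Quinn < Nora stated directly, yet also Nora < Nico < Gus < Omar < Vik < Lior < Amir < Eli < Quinn by chaining the others — so Nora < Quinn. Contradiction.

inconsistent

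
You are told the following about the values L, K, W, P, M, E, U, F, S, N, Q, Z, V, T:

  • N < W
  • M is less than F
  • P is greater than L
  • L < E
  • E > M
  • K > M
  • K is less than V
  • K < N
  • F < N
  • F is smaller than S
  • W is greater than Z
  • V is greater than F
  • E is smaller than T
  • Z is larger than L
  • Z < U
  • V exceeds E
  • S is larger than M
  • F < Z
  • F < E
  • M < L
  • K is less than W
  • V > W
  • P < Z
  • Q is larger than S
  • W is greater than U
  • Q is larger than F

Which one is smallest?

M

L is not least since M < L; K is not least since M < K; F is not least since M < F; S is not least since F < S; P is not least since L < P; Z is not least since L < Z; U is not least since Z < U; Q is not least since S < Q; E is not least since L < E; N is not least since F < N; W is not least since K < W; T is not least since E < T; V is not least since F < V.
Only M has nothing below it, so M is the smallest.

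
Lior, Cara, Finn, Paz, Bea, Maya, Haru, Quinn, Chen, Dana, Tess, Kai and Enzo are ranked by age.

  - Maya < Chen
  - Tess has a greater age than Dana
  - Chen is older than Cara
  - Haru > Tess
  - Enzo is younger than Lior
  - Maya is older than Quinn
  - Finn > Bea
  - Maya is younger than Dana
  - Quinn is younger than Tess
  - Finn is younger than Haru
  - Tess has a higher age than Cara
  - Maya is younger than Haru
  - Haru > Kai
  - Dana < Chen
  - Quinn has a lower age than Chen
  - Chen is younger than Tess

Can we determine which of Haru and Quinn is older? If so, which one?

Quinn < Maya < Dana < Chen < Tess < Haru, by transitivity through Maya, Dana, Chen, Tess.
So Haru is older.

Haru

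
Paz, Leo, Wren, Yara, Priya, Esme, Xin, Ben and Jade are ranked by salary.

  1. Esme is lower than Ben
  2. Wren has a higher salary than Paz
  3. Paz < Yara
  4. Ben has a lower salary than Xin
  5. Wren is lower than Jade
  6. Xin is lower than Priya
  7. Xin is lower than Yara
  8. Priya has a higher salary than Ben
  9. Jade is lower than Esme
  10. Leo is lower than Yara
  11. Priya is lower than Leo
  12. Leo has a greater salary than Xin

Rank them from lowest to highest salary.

Nothing is placed below Paz, so it is least; from there Paz < Wren; Wren < Jade; Jade < Esme; Esme < Ben; Ben < Xin; Xin < Priya; Priya < Leo; Leo < Yara, each given directly.

Paz < Wren < Jade < Esme < Ben < Xin < Priya < Leo < Yara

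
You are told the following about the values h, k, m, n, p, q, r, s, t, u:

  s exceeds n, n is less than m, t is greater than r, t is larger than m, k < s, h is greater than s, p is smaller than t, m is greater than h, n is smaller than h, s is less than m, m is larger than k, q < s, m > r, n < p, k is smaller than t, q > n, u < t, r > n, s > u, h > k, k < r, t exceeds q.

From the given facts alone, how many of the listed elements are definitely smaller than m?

7

From m the given relations immediately reach n, k, s, h, r.
From those, u, q — 7 in total.
Nothing else is reachable below m; 7 in all.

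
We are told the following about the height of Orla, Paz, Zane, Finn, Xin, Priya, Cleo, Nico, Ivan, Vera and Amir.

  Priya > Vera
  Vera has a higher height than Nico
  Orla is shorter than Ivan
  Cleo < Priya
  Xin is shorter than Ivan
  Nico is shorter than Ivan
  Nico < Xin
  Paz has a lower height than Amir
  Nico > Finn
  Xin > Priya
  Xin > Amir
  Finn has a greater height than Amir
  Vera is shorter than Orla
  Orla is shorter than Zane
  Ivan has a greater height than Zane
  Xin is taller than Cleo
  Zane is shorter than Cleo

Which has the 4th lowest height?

The consecutive relations fix a unique order: Paz < Amir < Finn < Nico < Vera < Orla < Zane < Cleo < Priya < Xin < Ivan.
Counting 4 from the smallest end gives Nico.

Nico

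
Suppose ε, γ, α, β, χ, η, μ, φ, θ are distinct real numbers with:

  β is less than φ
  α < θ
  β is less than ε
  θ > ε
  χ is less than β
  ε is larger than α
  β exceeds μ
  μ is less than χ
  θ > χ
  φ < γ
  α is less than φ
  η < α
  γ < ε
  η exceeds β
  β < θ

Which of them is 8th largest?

Piecing the relations together gives one ordering: μ < χ < β < η < α < φ < γ < ε < θ.
The 8th largest is χ.

χ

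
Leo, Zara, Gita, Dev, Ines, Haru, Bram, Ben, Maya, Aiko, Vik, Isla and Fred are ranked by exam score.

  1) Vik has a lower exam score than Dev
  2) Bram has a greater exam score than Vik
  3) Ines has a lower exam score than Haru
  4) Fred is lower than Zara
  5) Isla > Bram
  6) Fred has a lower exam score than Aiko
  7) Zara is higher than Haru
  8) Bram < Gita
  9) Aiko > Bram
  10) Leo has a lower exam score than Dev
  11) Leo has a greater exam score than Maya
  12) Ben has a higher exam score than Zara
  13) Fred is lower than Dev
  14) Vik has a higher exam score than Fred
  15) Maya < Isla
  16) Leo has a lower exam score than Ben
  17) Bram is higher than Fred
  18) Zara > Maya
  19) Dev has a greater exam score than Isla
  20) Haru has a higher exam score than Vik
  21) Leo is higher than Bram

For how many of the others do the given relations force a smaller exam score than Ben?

8

The elements the relations force below Ben are Maya, Fred, Vik, Bram, Ines, Leo, Haru, Zara — no chain reaches any other.
That is 8.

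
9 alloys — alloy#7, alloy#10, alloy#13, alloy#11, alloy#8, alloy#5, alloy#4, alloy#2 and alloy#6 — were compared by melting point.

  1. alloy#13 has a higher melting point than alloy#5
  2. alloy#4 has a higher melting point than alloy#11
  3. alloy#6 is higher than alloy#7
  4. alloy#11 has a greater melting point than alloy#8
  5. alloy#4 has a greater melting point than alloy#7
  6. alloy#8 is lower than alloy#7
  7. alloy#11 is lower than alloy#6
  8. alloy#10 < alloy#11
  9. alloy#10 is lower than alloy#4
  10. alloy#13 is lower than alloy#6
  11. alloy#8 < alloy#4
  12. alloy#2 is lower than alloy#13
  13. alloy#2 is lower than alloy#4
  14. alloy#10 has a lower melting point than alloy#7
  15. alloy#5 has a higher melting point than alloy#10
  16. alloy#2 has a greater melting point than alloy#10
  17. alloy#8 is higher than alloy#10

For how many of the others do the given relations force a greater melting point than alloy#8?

The elements the relations force above alloy#8 are alloy#11, alloy#7, alloy#6, alloy#4 — no chain reaches any other.
That is 4.

4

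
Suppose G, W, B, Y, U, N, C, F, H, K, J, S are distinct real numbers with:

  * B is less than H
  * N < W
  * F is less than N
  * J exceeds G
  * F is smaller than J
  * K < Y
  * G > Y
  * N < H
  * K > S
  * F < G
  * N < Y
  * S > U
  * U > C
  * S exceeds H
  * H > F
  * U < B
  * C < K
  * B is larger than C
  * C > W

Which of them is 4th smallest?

C

The consecutive relations fix a unique order: F < N < W < C < U < B < H < S < K < Y < G < J.
The 4th smallest is C.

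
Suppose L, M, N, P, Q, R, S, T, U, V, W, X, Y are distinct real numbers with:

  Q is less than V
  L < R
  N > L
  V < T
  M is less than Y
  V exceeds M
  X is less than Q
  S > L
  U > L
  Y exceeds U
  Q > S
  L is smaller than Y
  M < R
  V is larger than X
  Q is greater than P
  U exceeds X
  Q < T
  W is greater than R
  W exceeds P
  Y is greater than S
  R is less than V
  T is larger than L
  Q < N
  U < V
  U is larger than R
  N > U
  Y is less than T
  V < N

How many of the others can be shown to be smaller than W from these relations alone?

4

The elements the relations force below W are L, M, P, R — no chain reaches any other.
That is 4.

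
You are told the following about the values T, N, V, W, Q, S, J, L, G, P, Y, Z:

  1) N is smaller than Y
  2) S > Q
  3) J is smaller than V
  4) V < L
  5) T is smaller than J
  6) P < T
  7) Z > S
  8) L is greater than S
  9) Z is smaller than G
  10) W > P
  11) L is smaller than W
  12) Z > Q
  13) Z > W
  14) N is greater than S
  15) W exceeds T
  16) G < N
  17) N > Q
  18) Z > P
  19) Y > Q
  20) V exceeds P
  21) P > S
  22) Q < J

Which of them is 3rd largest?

G

Piecing the relations together gives one ordering: Q < S < P < T < J < V < L < W < Z < G < N < Y.
The 3rd largest is G.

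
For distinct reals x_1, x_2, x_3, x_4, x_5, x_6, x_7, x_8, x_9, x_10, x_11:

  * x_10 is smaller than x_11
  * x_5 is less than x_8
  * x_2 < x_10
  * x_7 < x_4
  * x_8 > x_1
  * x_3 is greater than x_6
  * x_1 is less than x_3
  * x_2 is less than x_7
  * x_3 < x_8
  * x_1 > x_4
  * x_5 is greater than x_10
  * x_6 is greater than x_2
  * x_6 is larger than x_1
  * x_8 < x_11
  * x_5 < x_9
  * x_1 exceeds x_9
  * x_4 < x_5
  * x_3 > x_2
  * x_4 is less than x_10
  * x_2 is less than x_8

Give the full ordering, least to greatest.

x_2 < x_7 < x_4 < x_10 < x_5 < x_9 < x_1 < x_6 < x_3 < x_8 < x_11

The consecutive links are each given: x_2 < x_7; x_7 < x_4; x_4 < x_10; x_10 < x_5; x_5 < x_9; x_9 < x_1; x_1 < x_6; x_6 < x_3; x_3 < x_8; x_8 < x_11.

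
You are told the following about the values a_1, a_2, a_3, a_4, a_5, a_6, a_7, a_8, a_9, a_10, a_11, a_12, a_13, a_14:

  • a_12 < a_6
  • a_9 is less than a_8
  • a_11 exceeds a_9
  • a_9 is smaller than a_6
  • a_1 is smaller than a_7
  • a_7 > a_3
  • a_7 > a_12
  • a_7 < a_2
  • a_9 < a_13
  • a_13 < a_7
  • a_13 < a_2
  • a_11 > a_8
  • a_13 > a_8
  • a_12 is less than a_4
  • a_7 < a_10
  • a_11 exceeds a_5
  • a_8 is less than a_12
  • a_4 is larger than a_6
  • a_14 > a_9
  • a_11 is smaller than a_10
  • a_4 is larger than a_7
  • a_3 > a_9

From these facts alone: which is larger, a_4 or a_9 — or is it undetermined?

a_4

Following the relations from a_9: a_9 < a_8 < a_12 < a_6 < a_4.
So a_4 is larger.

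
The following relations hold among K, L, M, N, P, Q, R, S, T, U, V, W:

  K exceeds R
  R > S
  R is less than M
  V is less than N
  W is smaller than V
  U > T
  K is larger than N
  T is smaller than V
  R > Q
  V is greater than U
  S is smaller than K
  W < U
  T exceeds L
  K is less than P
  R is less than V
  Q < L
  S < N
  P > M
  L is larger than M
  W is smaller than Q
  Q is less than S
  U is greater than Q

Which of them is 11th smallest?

K

Chaining the given pairs: W < Q < S < R < M < L < T < U < V < N < K < P.
The 11th smallest is K.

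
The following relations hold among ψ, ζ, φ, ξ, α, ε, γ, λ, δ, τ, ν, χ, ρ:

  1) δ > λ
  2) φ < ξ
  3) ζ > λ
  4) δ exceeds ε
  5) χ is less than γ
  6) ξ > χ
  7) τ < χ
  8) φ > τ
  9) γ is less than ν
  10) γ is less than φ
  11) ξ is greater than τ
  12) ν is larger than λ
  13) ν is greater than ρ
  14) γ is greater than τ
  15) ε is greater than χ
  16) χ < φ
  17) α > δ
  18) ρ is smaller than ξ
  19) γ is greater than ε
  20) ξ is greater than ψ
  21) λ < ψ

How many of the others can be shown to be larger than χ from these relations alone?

Directly above χ: ε, γ, φ, ξ.
One step further: ν, δ (6 so far).
One step further: α (7 so far).
No other element is forced above χ by the given relations, so the count is 7.

7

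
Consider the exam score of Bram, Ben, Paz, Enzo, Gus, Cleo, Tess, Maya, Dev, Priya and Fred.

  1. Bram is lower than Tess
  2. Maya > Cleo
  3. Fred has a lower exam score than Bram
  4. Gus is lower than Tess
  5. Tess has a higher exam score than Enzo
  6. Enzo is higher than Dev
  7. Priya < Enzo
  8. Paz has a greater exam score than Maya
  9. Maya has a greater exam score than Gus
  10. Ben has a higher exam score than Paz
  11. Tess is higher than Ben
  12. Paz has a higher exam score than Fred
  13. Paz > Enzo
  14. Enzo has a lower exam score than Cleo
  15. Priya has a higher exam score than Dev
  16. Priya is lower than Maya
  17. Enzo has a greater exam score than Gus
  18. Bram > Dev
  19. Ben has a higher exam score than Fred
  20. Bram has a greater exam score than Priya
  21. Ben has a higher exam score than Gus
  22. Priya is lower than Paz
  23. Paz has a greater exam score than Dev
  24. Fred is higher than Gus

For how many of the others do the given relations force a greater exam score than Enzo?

Directly above Enzo: Cleo, Paz, Tess.
One step further: Maya, Ben (5 so far).
No other element is forced above Enzo by the given relations, so the count is 5.

5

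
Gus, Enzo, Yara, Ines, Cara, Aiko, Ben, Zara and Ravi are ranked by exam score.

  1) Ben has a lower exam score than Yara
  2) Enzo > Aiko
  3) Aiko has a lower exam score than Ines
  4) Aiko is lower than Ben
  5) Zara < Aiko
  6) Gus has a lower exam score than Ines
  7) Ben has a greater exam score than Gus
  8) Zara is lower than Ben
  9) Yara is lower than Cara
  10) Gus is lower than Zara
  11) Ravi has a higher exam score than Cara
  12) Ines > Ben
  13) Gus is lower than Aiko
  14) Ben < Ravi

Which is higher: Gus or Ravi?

The relevant relations are Gus < Zara; Zara < Aiko; Aiko < Ben; Ben < Yara; Yara < Cara; Cara < Ravi.
Chaining these gives Gus < Zara < Aiko < Ben < Yara < Cara < Ravi.
So Gus < Ravi; Ravi is the higher of the two.

Ravi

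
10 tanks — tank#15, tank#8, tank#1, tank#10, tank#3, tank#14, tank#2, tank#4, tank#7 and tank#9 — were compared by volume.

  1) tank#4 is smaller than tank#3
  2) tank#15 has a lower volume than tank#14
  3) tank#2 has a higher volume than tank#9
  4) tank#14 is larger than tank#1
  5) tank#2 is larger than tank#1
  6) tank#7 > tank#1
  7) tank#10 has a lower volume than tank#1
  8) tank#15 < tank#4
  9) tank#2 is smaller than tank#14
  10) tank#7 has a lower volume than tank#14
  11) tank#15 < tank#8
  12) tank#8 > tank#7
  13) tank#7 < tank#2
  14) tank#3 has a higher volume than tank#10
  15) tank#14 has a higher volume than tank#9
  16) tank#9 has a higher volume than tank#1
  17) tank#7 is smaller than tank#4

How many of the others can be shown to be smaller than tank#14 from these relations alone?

6

From tank#14 the given relations immediately reach tank#15, tank#1, tank#7, tank#9, tank#2.
From those, tank#10 — 6 in total.
No other element is forced below tank#14 by the given relations, so the count is 6.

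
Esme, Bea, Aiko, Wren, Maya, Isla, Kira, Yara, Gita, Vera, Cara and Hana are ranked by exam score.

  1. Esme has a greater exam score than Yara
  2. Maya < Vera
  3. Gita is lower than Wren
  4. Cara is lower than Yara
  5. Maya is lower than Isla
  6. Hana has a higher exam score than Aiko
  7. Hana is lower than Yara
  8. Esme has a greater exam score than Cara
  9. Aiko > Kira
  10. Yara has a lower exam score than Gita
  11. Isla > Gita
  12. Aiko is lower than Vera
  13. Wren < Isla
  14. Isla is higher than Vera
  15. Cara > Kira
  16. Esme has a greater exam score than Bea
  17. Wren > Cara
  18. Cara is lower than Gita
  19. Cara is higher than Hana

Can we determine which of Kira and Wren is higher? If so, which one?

Wren

The relevant relations are Kira < Aiko; Aiko < Hana; Hana < Cara; Cara < Yara; Yara < Gita; Gita < Wren.
Together: Kira < Aiko < Hana < Cara < Yara < Gita < Wren.
So Wren is higher.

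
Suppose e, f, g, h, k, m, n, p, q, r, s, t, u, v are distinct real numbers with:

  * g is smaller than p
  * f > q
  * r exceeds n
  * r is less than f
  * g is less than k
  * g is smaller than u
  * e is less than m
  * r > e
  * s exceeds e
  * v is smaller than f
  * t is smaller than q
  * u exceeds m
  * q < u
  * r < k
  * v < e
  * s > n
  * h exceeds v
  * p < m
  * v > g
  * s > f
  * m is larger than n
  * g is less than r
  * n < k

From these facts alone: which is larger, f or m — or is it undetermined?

undetermined

Following every chain through m: above m we get u; below m we get g, v, p, e, n.
f is not reached, and no chain runs the other way from f to m.
So the given relations leave the order of m and f undetermined.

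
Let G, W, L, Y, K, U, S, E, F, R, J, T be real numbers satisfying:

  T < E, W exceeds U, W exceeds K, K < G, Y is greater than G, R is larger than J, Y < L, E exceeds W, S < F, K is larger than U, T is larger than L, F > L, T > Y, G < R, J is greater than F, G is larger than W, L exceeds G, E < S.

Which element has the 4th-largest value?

S

Chaining the given pairs: U < K < W < G < Y < L < T < E < S < F < J < R.
The 4th largest is S.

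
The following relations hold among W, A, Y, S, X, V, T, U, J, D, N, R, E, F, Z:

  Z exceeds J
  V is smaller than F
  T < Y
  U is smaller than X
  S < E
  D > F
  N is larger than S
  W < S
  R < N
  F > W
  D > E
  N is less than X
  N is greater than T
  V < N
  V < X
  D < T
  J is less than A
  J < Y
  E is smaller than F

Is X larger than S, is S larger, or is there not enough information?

Following the relations from S: S < E < F < D < T < N < X.
So X is larger.

X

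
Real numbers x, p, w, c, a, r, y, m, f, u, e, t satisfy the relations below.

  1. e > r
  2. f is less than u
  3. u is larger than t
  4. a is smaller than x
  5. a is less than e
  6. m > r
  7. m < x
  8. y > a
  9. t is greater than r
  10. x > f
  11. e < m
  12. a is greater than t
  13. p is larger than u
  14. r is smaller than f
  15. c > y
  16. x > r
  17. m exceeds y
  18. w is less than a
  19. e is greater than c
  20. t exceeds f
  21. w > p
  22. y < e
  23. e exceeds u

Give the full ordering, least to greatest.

r < f < t < u < p < w < a < y < c < e < m < x

The consecutive links are each given: r < f; f < t; t < u; u < p; p < w; w < a; a < y; y < c; c < e; e < m; m < x.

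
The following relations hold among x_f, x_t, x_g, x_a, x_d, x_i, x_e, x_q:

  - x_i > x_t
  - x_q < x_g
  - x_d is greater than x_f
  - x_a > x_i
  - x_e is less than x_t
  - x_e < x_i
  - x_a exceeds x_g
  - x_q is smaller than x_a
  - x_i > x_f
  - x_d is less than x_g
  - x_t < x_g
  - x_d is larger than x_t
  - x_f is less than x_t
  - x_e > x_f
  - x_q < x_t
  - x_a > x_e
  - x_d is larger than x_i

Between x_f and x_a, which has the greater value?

x_a

x_f < x_e and x_e < x_t give x_f < x_t.
With x_t < x_d: x_f < x_e < x_t < x_d.
Then x_d < x_g extends the chain to x_g.
With x_g < x_a: x_f < x_e < x_t < x_d < x_g < x_a.
So x_f < x_a; x_a is the larger of the two.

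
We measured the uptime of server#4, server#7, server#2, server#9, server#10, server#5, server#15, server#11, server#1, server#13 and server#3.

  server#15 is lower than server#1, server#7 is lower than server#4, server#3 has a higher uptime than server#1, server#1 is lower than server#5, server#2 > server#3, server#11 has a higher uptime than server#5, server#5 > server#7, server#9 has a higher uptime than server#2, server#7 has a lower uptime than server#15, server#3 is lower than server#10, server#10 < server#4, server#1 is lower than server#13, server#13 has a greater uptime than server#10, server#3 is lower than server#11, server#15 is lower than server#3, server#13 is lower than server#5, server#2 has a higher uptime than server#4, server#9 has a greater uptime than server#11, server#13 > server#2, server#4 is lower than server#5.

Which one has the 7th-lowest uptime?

The consecutive relations fix a unique order: server#7 < server#15 < server#1 < server#3 < server#10 < server#4 < server#2 < server#13 < server#5 < server#11 < server#9.
Counting 7 from the smallest end gives server#2.

server#2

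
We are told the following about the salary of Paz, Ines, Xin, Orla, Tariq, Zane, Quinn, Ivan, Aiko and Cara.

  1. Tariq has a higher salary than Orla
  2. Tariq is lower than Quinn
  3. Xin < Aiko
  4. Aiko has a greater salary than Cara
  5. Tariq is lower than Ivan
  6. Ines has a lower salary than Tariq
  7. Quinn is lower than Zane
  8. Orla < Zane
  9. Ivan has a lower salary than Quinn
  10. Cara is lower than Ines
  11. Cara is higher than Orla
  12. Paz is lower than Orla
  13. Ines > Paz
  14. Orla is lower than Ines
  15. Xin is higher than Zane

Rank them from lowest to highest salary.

Paz < Orla < Cara < Ines < Tariq < Ivan < Quinn < Zane < Xin < Aiko

Nothing is placed below Paz, so it is least; from there Paz < Orla; Orla < Cara; Cara < Ines; Ines < Tariq; Tariq < Ivan; Ivan < Quinn; Quinn < Zane; Zane < Xin; Xin < Aiko, each given directly.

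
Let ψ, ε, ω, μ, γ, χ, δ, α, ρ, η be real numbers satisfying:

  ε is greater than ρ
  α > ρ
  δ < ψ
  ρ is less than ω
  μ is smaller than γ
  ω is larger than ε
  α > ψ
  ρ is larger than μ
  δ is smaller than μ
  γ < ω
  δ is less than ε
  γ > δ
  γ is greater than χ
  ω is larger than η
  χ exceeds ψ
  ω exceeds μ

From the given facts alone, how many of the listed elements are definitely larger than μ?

5

From μ the given relations immediately reach ρ, γ, ω.
From those, ε, α — 5 in total.
Nothing else is reachable above μ; 5 in all.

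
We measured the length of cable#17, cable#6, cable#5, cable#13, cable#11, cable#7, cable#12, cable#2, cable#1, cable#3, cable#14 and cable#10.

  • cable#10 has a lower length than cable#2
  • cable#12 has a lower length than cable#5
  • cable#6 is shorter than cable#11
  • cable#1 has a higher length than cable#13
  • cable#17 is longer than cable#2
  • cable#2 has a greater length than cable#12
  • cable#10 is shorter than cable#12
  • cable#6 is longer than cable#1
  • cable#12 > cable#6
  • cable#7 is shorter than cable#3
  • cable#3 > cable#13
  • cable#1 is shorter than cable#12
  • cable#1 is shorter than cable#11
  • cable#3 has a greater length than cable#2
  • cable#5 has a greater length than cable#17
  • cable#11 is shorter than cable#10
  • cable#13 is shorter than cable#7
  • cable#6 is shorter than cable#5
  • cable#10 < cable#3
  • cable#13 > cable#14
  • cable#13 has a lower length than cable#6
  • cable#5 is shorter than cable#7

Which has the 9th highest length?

cable#6

The consecutive relations fix a unique order: cable#14 < cable#13 < cable#1 < cable#6 < cable#11 < cable#10 < cable#12 < cable#2 < cable#17 < cable#5 < cable#7 < cable#3.
The 9th largest is cable#6.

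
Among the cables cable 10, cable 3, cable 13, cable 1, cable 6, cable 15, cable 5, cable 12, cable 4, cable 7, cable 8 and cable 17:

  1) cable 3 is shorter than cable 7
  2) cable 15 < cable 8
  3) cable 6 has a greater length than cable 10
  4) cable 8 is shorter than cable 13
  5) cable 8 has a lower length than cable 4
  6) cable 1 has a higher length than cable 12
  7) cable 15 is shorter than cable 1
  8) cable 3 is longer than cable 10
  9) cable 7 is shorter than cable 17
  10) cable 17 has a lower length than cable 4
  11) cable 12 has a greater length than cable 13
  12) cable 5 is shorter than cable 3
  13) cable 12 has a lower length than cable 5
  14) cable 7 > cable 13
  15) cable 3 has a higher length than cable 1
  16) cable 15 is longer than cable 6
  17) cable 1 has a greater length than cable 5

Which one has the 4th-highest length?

cable 3

The consecutive relations fix a unique order: cable 10 < cable 6 < cable 15 < cable 8 < cable 13 < cable 12 < cable 5 < cable 1 < cable 3 < cable 7 < cable 17 < cable 4.
Counting 4 from the largest end gives cable 3.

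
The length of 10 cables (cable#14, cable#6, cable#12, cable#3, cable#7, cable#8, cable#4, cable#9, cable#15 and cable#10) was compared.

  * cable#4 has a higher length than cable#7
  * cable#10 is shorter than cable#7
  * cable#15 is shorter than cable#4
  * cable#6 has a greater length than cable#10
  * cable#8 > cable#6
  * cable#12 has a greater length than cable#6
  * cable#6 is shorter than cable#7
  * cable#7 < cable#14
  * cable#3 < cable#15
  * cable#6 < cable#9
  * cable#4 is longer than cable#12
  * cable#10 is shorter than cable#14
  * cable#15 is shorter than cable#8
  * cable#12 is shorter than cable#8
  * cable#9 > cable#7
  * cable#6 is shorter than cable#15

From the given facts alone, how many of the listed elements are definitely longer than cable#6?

7

The elements the relations force above cable#6 are cable#7, cable#14, cable#12, cable#15, cable#4, cable#9, cable#8 — no chain reaches any other.
That is 7.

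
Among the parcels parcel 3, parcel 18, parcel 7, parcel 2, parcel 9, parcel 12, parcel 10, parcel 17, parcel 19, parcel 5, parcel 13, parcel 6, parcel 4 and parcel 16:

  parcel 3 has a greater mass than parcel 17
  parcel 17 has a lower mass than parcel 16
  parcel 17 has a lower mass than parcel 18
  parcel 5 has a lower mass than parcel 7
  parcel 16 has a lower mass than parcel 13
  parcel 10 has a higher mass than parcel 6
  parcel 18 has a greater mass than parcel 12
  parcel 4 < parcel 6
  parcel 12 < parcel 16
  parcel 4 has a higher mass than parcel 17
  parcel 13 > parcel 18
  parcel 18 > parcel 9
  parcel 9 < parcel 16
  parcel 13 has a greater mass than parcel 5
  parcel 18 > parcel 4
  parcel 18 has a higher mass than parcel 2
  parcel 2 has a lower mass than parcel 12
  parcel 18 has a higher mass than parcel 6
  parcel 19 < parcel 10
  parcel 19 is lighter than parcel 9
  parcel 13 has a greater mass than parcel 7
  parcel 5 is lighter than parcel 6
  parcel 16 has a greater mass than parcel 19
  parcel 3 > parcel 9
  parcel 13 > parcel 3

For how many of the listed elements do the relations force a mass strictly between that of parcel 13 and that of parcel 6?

The relations place parcel 6 below parcel 13. An element lies strictly between them when it is forced above parcel 6 and also forced below parcel 13.
Above parcel 6: {parcel 18, parcel 10}. Below parcel 13: {parcel 5, parcel 2, parcel 17, parcel 4, parcel 19, parcel 9, parcel 12, parcel 7, parcel 16, parcel 3, parcel 18}.
Intersection: {parcel 18} — 1.

1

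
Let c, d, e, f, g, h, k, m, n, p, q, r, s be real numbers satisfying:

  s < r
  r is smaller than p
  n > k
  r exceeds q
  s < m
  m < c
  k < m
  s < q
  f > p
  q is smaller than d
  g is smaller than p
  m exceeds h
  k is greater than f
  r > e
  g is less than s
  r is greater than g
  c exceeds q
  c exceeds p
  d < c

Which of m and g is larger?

m

Following the relations from g: g < s < q < r < p < f < k < m.
So g < m; m is the larger of the two.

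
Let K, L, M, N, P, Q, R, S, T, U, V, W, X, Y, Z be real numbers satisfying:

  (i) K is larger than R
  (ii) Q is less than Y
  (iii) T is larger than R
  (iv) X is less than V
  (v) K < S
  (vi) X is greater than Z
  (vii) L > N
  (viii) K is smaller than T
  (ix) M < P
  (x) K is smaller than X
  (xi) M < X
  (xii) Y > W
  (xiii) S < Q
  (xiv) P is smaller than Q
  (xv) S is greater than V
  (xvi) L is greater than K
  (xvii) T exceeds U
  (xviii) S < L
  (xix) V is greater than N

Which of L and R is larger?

R < K and K < X give R < X.
Then X < V extends the chain to V.
With V < S: R < K < X < V < S.
With S < L: R < K < X < V < S < L.
So R < L; L is the larger of the two.

L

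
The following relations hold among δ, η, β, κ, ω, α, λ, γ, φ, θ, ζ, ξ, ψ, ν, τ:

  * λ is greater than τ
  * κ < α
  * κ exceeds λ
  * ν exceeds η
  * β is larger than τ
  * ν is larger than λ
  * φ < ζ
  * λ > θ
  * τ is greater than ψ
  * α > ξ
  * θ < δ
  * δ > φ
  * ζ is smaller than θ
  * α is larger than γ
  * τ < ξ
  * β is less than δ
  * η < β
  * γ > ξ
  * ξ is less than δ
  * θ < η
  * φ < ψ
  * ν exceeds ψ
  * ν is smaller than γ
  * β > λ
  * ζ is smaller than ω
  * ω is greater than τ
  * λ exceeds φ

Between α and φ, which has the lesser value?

φ < ψ and ψ < τ give φ < τ.
With τ < λ: φ < ψ < τ < λ.
With λ < ν: φ < ψ < τ < λ < ν.
Then ν < γ extends the chain to γ.
Then γ < α extends the chain to α.
So φ < α; φ is the smaller of the two.

φ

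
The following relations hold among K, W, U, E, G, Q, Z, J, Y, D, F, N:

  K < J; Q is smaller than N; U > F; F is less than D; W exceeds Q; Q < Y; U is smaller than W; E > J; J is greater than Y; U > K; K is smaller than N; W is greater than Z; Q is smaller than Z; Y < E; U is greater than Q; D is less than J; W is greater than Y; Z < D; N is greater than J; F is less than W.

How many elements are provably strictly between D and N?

1

Chaining upward from D reaches: J, E.
Chaining downward from N reaches: F, Q, Y, K, Z, J.
Strictly between D and N are those in both lists: J — 1 element.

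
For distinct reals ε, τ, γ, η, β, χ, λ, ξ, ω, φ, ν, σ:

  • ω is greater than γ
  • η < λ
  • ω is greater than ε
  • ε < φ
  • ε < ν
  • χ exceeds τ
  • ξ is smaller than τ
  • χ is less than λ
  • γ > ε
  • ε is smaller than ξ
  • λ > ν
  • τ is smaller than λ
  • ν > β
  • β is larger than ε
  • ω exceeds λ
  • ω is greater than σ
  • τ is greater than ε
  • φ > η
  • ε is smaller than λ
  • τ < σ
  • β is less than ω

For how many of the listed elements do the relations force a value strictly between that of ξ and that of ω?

The relations place ξ below ω. An element lies strictly between them when it is forced above ξ and also forced below ω.
Above ξ: {τ, χ, σ, λ}. Below ω: {ε, γ, τ, β, η, ν, χ, σ, λ}.
Intersection: {τ, χ, σ, λ} — 4.

4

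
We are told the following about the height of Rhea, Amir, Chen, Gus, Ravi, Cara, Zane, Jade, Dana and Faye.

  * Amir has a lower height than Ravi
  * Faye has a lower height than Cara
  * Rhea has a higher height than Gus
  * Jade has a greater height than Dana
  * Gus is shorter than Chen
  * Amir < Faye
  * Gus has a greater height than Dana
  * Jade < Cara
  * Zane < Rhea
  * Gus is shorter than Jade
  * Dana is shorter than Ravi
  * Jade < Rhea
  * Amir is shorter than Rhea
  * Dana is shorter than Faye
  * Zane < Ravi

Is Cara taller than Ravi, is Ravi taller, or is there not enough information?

Following every chain through Ravi: below Ravi we get Dana, Amir, Zane.
Cara is not reached, and no chain runs the other way from Cara to Ravi.
So the given relations leave the order of Ravi and Cara undetermined.

undetermined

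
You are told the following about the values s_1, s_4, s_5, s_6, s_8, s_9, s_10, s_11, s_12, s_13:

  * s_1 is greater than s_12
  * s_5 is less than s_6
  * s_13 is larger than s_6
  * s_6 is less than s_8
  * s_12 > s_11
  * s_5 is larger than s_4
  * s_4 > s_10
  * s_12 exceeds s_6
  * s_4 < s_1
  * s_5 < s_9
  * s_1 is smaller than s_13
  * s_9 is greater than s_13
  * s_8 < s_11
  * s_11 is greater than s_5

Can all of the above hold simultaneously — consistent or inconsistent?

The single ordering s_10 < s_4 < s_5 < s_6 < s_8 < s_11 < s_12 < s_1 < s_13 < s_9 satisfies every listed relation, so no contradiction arises.

consistent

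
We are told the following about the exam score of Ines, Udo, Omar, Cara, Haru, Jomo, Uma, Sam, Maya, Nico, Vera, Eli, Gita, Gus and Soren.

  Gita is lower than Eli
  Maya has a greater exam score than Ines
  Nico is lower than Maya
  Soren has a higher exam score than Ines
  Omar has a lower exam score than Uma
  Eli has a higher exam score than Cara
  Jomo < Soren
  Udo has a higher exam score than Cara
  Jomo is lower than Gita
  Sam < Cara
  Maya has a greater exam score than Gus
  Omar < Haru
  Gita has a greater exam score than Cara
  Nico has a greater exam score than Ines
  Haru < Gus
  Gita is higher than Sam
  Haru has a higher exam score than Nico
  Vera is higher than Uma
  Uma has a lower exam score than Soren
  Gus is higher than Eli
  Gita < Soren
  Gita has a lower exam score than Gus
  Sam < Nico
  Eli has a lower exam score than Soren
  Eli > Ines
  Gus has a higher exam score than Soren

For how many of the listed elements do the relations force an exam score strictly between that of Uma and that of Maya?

2

Chaining upward from Uma reaches: Vera, Soren, Gus.
Chaining downward from Maya reaches: Omar, Sam, Jomo, Cara, Gita, Ines, Nico, Eli, Soren, Haru, Gus.
Strictly between Uma and Maya are those in both lists: Soren, Gus — 2 elements.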